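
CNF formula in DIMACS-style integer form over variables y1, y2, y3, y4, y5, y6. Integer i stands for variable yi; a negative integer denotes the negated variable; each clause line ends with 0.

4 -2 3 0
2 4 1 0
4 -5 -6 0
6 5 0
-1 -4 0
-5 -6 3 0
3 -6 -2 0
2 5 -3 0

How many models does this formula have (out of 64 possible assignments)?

Case analysis on y2 and y3:
  y2=T, y3=T: 7 of the 16 assignments to (y1,y4,y5,y6) work.
  y2=T, y3=F: remaining (y1,y4,y5,y6) ∈ {(F,T,T,F)} — 1.
  y2=F, y3=T: remaining (y1,y4,y5,y6) ∈ {(F,T,T,F); (F,T,T,T); (T,F,T,F)} — 3.
  y2=F, y3=F: remaining (y1,y4,y5,y6) ∈ {(F,T,F,T); (F,T,T,F); (T,F,F,T); (T,F,T,F)} — 4.
Total: 7 + 1 + 3 + 4 = 15.

15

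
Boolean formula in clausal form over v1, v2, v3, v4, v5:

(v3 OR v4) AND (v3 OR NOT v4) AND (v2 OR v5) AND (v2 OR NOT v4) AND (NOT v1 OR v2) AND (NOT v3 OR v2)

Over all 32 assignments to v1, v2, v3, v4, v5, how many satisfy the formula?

The models are:
  v1=F v2=T v3=T v4=F v5=F
  v1=F v2=T v3=T v4=F v5=T
  v1=F v2=T v3=T v4=T v5=F
  v1=F v2=T v3=T v4=T v5=T
  v1=T v2=T v3=T v4=F v5=F
  v1=T v2=T v3=T v4=F v5=T
  v1=T v2=T v3=T v4=T v5=F
  v1=T v2=T v3=T v4=T v5=T
Count: 8.

8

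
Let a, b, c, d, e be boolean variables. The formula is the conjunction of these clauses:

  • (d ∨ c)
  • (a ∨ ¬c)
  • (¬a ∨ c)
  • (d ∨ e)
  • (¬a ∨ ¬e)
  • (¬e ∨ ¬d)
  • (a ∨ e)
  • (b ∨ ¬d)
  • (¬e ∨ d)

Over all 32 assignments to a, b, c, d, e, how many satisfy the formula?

1

Satisfying assignments:
  a=1 b=1 c=1 d=1 e=0
Count: 1.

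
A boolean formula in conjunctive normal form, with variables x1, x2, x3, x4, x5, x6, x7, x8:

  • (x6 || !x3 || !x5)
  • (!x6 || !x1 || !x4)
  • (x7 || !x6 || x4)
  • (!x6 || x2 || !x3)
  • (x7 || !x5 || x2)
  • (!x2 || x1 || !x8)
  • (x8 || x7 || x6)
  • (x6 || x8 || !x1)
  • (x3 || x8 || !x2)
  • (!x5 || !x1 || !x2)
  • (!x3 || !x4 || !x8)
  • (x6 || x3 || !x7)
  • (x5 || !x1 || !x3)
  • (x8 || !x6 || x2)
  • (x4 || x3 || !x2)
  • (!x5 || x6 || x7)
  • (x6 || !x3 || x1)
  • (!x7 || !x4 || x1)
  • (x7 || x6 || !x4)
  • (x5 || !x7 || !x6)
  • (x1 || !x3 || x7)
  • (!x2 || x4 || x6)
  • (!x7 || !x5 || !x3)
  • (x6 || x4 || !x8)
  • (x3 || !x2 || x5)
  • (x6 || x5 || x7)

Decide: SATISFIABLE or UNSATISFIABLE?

Try x1 = False.
Set x2 = False and propagate.
Branch on x3: take x3 = False.
The remaining clauses are satisfied by x4 = True, x5 = False, x6 = True, x7 = False, x8 = True.
So x1=F, x2=F, x3=F, x4=T, x5=F, x6=T, x7=F, x8=T is a satisfying assignment.

SATISFIABLE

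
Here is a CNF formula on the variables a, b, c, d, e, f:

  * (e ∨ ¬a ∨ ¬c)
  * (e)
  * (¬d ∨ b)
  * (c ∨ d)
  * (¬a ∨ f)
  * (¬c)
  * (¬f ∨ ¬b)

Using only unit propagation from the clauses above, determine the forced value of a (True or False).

(e) is a unit clause: e = True.
Unit clause (¬c) sets c = False.
(d ∨ c): since c = False, the clause reduces to (d). d = True.
From (¬d ∨ b) and d = True: b = True.
(¬f ∨ ¬b): since b = True, the clause reduces to (¬f). f = False.
From (f ∨ ¬a) and f = False: a = False.

False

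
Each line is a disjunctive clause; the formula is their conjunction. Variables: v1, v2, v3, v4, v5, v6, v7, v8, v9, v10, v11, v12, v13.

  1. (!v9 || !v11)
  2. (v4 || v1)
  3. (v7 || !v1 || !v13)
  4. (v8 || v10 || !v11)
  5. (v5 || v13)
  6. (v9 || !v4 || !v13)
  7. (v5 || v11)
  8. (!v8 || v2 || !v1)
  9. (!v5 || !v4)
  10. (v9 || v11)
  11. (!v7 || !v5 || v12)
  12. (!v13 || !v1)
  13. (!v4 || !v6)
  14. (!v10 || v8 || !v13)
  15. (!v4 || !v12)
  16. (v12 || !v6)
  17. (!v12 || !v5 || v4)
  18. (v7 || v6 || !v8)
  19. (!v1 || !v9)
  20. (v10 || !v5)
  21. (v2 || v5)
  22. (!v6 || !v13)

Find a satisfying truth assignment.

v1=1, v2=1, v3=1, v4=0, v5=1, v6=0, v7=0, v8=0, v9=0, v10=1, v11=1, v12=0, v13=0

Pure literal: v2 appears only positively; assign v2 = True.
Try v1 = True.
  then v13 is forced to False.
  then v5 is forced to True.
  then v4 is forced to False.
  then v12 is forced to False.
  then v7 is forced to False.
  then v6 is forced to False.
  then v8 is forced to False.
  then v9 is forced to False.
  then v11 is forced to True.
  then v10 is forced to True.
v3 is now unconstrained; take v3 = True.
Every clause has at least one true literal under this assignment.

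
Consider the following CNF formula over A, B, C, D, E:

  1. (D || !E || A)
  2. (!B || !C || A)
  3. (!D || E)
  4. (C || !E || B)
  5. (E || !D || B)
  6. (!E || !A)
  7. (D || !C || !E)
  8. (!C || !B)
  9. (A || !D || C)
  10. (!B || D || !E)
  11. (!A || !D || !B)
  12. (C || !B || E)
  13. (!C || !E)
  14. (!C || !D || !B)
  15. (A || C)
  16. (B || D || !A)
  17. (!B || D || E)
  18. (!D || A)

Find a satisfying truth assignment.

A=0, B=0, C=1, D=0, E=0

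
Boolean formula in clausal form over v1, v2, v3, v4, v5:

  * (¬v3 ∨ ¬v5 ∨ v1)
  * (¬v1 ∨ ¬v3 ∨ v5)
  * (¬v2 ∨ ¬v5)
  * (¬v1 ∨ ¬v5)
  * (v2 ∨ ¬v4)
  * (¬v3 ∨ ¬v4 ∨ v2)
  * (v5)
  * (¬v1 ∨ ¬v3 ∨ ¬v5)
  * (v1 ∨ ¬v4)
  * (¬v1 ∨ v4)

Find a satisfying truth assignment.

Unit propagation: (v5) forces v5 = True.
Unit propagation: (¬v2) forces v2 = False.
Unit propagation: (¬v1) forces v1 = False.
The clause (¬v3) is unit: v3 must be False.
(¬v4) is a unit clause, so v4 = False.
Check each clause:
  1. (v1 ∨ ¬v5 ∨ ¬v3) — ¬v3 is true.
  2. (v5 ∨ ¬v3 ∨ ¬v1) — ¬v3 is true.
  3. (¬v5 ∨ ¬v2) — ¬v2 is true.
  4. (¬v1 ∨ ¬v5) — ¬v1 is true.
  5. (¬v4 ∨ v2) — ¬v4 is true.
  6. (v2 ∨ ¬v3 ∨ ¬v4) — ¬v4 is true.
  7. (v5) — v5 is true.
  8. (¬v1 ∨ ¬v5 ∨ ¬v3) — ¬v3 is true.
  9. (v1 ∨ ¬v4) — ¬v4 is true.
  10. (v4 ∨ ¬v1) — ¬v1 is true.

v1=F  v2=F  v3=F  v4=F  v5=T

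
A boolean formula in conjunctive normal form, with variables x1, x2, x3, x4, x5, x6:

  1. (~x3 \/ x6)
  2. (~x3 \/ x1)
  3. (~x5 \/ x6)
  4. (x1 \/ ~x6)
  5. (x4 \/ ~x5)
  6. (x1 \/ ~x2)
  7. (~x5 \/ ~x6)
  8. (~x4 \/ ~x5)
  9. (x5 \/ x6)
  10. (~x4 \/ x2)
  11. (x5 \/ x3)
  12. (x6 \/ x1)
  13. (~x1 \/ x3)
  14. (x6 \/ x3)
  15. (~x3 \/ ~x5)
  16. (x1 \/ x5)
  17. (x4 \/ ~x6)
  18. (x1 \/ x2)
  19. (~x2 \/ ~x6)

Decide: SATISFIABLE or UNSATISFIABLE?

UNSATISFIABLE

x6 = True:
  propagation gives x1=True, x5=False, x3=True, x4=True; an empty clause results — contradiction.
x6 = False:
  propagation gives x3=False; an empty clause results — contradiction.
Every branch closes, so no satisfying assignment exists.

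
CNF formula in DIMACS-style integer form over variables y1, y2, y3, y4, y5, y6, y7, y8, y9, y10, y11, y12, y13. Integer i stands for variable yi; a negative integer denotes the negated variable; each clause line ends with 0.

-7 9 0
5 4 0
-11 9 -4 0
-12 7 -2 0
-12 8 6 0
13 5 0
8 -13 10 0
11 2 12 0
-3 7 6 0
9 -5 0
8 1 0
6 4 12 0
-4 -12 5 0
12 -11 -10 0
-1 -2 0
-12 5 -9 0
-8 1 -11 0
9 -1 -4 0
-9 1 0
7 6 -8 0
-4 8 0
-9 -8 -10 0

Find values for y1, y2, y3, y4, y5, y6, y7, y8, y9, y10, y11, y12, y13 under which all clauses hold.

y3 occurs only negated in the remaining clauses — set y3 = False.
Pure literal: y6 appears only positively; assign y6 = True.
Try y1 = True.
  then y2 is forced to False.
Set y4 = False and propagate.
  then y5 is forced to True.
  then y9 is forced to True.
Try y8 = True.
  then y10 is forced to False.
For the remaining variables, y7 = False, y11 = True, y12 = True, y13 = False works.
Check each clause:
  1. {¬y7, y9} — y9 is true.
  2. {y4, y5} — y5 is true.
  3. {y9, ¬y11, ¬y4} — y9 is true.
  4. {¬y12, y7, ¬y2} — ¬y2 is true.
  5. {y6, y8, ¬y12} — y8 is true.
  6. {y13, y5} — y5 is true.
  7. {¬y13, y10, y8} — y8 is true.
  8. {y12, y2, y11} — y11 is true.
  9. {¬y3, y6, y7} — ¬y3 is true.
  10. {y9, ¬y5} — y9 is true.
  11. {y8, y1} — y8 is true.
  12. {y6, y12, y4} — y12 is true.
  13. {¬y12, y5, ¬y4} — y5 is true.
  14. {y12, ¬y10, ¬y11} — y12 is true.
  15. {¬y1, ¬y2} — ¬y2 is true.
  16. {¬y9, ¬y12, y5} — y5 is true.
  17. {y1, ¬y8, ¬y11} — y1 is true.
  18. {¬y1, ¬y4, y9} — y9 is true.
  19. {¬y9, y1} — y1 is true.
  20. {y7, ¬y8, y6} — y6 is true.
  21. {y8, ¬y4} — y8 is true.
  22. {¬y9, ¬y10, ¬y8} — ¬y10 is true.

y1 = T  y2 = F  y3 = F  y4 = F  y5 = T  y6 = T  y7 = F  y8 = T  y9 = T  y10 = F  y11 = T  y12 = T  y13 = F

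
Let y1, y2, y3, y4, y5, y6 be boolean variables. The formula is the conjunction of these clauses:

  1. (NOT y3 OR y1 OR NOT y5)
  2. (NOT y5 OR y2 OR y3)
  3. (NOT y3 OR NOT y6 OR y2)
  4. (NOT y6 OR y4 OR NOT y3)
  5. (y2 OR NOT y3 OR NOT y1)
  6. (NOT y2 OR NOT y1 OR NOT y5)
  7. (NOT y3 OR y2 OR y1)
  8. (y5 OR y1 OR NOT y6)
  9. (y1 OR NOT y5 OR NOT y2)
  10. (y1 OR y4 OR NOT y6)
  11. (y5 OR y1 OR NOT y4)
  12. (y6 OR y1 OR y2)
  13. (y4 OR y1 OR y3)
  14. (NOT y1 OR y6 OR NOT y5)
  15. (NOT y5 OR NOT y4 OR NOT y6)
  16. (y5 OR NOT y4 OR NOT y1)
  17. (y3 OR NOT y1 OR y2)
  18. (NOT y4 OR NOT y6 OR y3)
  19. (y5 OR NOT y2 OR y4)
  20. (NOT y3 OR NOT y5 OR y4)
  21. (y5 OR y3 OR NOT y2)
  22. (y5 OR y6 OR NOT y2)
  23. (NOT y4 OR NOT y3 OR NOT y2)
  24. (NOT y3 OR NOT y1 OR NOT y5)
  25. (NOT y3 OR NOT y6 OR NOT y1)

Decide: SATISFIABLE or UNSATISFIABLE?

y1 = True:
  y3 = True:
    propagation gives y2=True, y5=False, y4=False; an empty clause results — contradiction.
  y3 = False:
    propagation gives y2=True, y5=False; an empty clause results — contradiction.
y1 = False:
  y3 = True:
    propagation gives y5=False, y2=True, y6=False; an empty clause results — contradiction.
  y3 = False:
    propagation gives y4=True, y5=True, y2=True; an empty clause results — contradiction.
Every branch closes, so no satisfying assignment exists.

UNSATISFIABLE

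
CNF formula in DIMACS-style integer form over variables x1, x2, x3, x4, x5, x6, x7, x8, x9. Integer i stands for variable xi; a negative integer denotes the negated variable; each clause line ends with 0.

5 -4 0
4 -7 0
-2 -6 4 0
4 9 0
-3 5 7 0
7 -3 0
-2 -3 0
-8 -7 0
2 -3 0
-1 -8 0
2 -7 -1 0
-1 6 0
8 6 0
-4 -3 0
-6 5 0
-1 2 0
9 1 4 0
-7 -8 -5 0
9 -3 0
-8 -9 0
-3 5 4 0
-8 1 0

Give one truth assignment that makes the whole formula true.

Pure literal: x3 appears only negated; assign x3 = False.
Try x1 = False.
  then x8 is forced to False.
  then x6 is forced to True.
  then x5 is forced to True.
Branch on x2: take x2 = True.
  then x4 is forced to True.
x7, x9 are now unconstrained; take x7 = True, x9 = False.
Every clause has at least one true literal under this assignment.
Check each clause:
  1. (x5 || !x4) — x5 is true.
  2. (x4 || !x7) — x4 is true.
  3. (!x6 || x4 || !x2) — x4 is true.
  4. (x9 || x4) — x4 is true.
  5. (x7 || !x3 || x5) — x5 is true.
  6. (!x3 || x7) — !x3 is true.
  7. (!x2 || !x3) — !x3 is true.
  8. (!x8 || !x7) — !x8 is true.
  9. (x2 || !x3) — x2 is true.
  10. (!x8 || !x1) — !x8 is true.
  11. (!x1 || x2 || !x7) — x2 is true.
  12. (x6 || !x1) — !x1 is true.
  13. (x8 || x6) — x6 is true.
  14. (!x4 || !x3) — !x3 is true.
  15. (!x6 || x5) — x5 is true.
  16. (!x1 || x2) — x2 is true.
  17. (x9 || x1 || x4) — x4 is true.
  18. (!x8 || !x5 || !x7) — !x8 is true.
  19. (x9 || !x3) — !x3 is true.
  20. (!x8 || !x9) — !x8 is true.
  21. (x5 || x4 || !x3) — x5 is true.
  22. (!x8 || x1) — !x8 is true.

x1=False  x2=True  x3=False  x4=True  x5=True  x6=True  x7=True  x8=False  x9=False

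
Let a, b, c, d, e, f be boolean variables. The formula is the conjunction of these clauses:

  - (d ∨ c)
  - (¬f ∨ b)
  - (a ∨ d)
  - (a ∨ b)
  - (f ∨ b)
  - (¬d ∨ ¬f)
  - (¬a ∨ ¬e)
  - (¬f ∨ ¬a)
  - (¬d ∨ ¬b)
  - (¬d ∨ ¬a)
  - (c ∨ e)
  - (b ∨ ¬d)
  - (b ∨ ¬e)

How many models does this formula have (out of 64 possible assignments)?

1

The models are:
  a=1 b=1 c=1 d=0 e=0 f=0
Count: 1.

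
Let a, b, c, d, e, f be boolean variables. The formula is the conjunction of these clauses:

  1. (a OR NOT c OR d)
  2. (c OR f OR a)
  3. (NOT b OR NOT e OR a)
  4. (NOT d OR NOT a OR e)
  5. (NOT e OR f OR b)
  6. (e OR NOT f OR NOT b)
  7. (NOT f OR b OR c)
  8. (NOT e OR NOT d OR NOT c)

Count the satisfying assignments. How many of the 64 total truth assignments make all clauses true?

15

Case analysis on e and a:
  e=1, a=1: 7 of the 16 assignments to (b,c,d,f) work.
  e=1, a=0: a clause becomes empty — 0.
  e=0, a=1: 5 of the 16 assignments to (b,c,d,f) work.
  e=0, a=0: remaining (b,c,d,f) ∈ {(0,1,1,0); (0,1,1,1); (1,1,1,0)} — 3.
Total: 7 + 0 + 5 + 3 = 15.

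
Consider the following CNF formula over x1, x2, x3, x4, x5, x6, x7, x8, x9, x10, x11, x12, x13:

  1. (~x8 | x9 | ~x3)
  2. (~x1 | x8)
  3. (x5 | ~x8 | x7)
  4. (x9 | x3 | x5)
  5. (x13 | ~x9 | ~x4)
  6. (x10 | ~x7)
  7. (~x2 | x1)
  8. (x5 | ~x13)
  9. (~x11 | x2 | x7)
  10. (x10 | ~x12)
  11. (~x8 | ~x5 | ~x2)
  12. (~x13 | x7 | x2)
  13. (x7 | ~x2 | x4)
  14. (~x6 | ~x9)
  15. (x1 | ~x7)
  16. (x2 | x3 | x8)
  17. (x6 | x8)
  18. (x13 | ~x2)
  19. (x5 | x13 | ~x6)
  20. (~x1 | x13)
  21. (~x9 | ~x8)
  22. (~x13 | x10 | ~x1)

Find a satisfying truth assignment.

x1=True, x2=False, x3=False, x4=True, x5=True, x6=False, x7=True, x8=True, x9=False, x10=True, x11=True, x12=False, x13=True

Check each clause:
  1. (~x3 | ~x8 | x9) — ~x3 is true.
  2. (~x1 | x8) — x8 is true.
  3. (x5 | ~x8 | x7) — x5 is true.
  4. (x3 | x9 | x5) — x5 is true.
  5. (x13 | ~x9 | ~x4) — x13 is true.
  6. (~x7 | x10) — x10 is true.
  7. (~x2 | x1) — x1 is true.
  8. (~x13 | x5) — x5 is true.
  9. (~x11 | x2 | x7) — x7 is true.
  10. (~x12 | x10) — x10 is true.
  11. (~x5 | ~x8 | ~x2) — ~x2 is true.
  12. (x2 | ~x13 | x7) — x7 is true.
  13. (x4 | ~x2 | x7) — x4 is true.
  14. (~x6 | ~x9) — ~x6 is true.
  15. (x1 | ~x7) — x1 is true.
  16. (x3 | x2 | x8) — x8 is true.
  17. (x8 | x6) — x8 is true.
  18. (x13 | ~x2) — x13 is true.
  19. (x5 | x13 | ~x6) — ~x6 is true.
  20. (~x1 | x13) — x13 is true.
  21. (~x8 | ~x9) — ~x9 is true.
  22. (x10 | ~x13 | ~x1) — x10 is true.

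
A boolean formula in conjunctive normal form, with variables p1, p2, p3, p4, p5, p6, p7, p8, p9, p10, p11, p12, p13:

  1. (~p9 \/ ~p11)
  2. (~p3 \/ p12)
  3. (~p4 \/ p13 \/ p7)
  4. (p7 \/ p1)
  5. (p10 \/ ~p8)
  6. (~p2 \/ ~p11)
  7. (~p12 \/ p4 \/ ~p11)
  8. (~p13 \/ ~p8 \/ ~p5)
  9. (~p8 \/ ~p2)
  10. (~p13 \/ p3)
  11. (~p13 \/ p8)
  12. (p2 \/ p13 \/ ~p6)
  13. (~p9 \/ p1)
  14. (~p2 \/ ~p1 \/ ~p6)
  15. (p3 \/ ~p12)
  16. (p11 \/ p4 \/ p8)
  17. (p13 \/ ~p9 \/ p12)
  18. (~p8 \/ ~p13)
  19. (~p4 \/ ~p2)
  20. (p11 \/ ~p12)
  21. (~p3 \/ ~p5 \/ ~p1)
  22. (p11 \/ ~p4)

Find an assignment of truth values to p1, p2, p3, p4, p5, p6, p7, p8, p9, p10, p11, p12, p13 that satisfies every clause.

p1=F, p2=F, p3=F, p4=T, p5=T, p6=F, p7=T, p8=F, p9=F, p10=T, p11=T, p12=F, p13=F

Check each clause:
  1. (~p11 \/ ~p9) — ~p9 is true.
  2. (~p3 \/ p12) — ~p3 is true.
  3. (p13 \/ p7 \/ ~p4) — p7 is true.
  4. (p1 \/ p7) — p7 is true.
  5. (p10 \/ ~p8) — ~p8 is true.
  6. (~p2 \/ ~p11) — ~p2 is true.
  7. (~p12 \/ p4 \/ ~p11) — ~p12 is true.
  8. (~p8 \/ ~p13 \/ ~p5) — ~p8 is true.
  9. (~p8 \/ ~p2) — ~p8 is true.
  10. (p3 \/ ~p13) — ~p13 is true.
  11. (p8 \/ ~p13) — ~p13 is true.
  12. (p13 \/ p2 \/ ~p6) — ~p6 is true.
  13. (~p9 \/ p1) — ~p9 is true.
  14. (~p2 \/ ~p6 \/ ~p1) — ~p6 is true.
  15. (p3 \/ ~p12) — ~p12 is true.
  16. (p11 \/ p8 \/ p4) — p11 is true.
  17. (~p9 \/ p12 \/ p13) — ~p9 is true.
  18. (~p8 \/ ~p13) — ~p8 is true.
  19. (~p2 \/ ~p4) — ~p2 is true.
  20. (p11 \/ ~p12) — p11 is true.
  21. (~p3 \/ ~p1 \/ ~p5) — ~p3 is true.
  22. (~p4 \/ p11) — p11 is true.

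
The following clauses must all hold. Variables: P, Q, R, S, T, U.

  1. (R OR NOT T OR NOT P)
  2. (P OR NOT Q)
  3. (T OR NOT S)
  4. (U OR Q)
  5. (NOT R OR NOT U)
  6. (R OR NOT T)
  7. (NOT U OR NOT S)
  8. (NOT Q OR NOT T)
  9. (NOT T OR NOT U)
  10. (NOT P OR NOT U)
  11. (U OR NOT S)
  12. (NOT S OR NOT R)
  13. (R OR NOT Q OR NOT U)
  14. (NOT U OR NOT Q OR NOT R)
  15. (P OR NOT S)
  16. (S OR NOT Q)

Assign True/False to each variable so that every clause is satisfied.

P=False, Q=False, R=False, S=False, T=False, U=True

Try P = False.
  then Q is forced to False.
  then U is forced to True.
  then R is forced to False.
  then T is forced to False.
  then S is forced to False.
Every clause has at least one true literal under this assignment.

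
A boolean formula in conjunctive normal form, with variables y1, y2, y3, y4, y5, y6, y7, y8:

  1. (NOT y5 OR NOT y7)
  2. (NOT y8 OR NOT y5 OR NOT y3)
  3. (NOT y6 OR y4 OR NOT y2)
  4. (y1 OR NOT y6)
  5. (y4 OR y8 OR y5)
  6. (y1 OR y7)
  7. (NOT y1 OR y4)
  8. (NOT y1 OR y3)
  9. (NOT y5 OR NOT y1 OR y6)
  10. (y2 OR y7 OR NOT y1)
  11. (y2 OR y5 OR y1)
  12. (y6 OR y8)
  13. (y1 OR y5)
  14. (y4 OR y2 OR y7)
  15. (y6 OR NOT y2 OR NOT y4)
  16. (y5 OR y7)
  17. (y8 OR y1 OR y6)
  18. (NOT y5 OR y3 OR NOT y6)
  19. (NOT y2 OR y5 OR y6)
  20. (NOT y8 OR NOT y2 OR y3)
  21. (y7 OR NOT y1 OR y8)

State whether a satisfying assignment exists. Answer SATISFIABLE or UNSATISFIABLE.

SATISFIABLE

Try y1 = True.
  then y4 is forced to True.
  then y3 is forced to True.
For the remaining variables, y2 = True, y5 = False, y6 = True, y7 = True, y8 = False works.
So y1=T, y2=T, y3=T, y4=T, y5=F, y6=T, y7=T, y8=F is a satisfying assignment.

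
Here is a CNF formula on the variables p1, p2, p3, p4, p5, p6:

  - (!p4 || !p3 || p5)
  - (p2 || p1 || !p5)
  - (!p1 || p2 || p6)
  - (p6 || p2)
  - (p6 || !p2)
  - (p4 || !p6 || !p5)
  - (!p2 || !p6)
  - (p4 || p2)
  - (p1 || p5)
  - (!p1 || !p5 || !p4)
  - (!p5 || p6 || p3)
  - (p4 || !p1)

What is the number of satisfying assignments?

1

Satisfying assignments:
  p1=T p2=F p3=F p4=T p5=F p6=T
That's 1 in total.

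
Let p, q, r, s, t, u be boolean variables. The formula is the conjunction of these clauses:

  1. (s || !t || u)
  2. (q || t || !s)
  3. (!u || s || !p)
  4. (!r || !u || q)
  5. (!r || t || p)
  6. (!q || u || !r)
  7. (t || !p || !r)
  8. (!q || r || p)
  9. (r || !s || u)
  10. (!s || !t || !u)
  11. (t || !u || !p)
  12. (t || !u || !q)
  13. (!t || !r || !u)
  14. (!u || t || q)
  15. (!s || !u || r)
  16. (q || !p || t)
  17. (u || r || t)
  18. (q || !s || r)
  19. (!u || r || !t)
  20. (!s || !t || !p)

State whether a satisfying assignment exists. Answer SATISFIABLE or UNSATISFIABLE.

Try p = False.
Try q = False.
For the remaining variables, r = True, s = True, t = True, u = False works.
Every clause has at least one true literal under this assignment.
So p=False, q=False, r=True, s=True, t=True, u=False is a satisfying assignment.

SATISFIABLE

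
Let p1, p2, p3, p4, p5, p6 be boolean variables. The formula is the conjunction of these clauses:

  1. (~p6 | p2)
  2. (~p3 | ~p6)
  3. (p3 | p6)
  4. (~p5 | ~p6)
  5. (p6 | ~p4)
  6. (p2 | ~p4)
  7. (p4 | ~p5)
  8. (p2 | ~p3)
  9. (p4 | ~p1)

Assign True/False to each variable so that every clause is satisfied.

Pure literal: p1 appears only negated; assign p1 = False.
Pure literal: p2 appears only positively; assign p2 = True.
Branch on p3: take p3 = False.
  then p6 is forced to True.
  then p5 is forced to False.
p4 is now unconstrained; take p4 = False.

p1=False, p2=True, p3=False, p4=False, p5=False, p6=True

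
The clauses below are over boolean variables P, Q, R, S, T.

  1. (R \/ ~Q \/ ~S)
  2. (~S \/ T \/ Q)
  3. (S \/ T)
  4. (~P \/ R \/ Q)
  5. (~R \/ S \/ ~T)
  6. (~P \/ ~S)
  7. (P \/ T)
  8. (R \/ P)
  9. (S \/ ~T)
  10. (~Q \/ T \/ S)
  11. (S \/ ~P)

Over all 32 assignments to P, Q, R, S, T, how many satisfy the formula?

The models are:
  P=0 Q=0 R=1 S=1 T=1
  P=0 Q=1 R=1 S=1 T=1
That's 2 in total.

2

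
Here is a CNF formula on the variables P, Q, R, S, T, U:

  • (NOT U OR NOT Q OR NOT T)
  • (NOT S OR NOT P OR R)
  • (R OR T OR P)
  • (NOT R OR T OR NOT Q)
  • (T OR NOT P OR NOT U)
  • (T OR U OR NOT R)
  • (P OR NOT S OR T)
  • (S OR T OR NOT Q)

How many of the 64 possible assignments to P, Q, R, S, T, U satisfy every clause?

23

Case analysis on T and P:
  T=T, P=T: 9 of the 16 assignments to (Q,R,S,U) work.
  T=T, P=F: R, S free; 3 ways for (Q,U) × 2^2 = 12.
  T=F, P=T: remaining (Q,R,S,U) ∈ {(F,F,F,F)} — 1.
  T=F, P=F: remaining (Q,R,S,U) ∈ {(F,T,F,T)} — 1.
Total: 9 + 12 + 1 + 1 = 23.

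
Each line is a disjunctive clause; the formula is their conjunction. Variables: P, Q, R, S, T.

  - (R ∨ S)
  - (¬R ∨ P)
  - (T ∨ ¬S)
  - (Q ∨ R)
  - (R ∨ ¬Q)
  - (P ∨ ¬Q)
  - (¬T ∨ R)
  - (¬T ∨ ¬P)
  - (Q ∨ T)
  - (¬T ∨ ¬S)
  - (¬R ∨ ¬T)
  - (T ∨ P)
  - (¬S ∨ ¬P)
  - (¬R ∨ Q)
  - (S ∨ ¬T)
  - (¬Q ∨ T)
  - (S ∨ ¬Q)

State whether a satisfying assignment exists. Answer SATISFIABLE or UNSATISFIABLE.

UNSATISFIABLE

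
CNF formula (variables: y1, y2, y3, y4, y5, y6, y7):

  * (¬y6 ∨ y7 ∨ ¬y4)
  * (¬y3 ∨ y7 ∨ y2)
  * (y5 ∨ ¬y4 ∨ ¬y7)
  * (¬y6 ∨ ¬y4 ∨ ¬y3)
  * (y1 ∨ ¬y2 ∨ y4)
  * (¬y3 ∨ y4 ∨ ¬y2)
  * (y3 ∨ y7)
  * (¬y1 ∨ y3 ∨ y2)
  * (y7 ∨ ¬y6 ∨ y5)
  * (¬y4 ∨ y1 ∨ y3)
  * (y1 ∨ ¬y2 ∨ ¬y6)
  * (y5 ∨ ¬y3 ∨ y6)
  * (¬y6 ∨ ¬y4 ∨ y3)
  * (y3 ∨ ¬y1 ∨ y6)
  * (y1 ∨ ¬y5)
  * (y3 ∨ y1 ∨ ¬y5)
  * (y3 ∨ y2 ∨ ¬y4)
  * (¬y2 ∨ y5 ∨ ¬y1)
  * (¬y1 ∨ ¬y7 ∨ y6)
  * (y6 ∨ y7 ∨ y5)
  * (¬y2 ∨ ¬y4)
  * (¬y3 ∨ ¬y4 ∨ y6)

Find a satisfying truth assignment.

y1 = False, y2 = False, y3 = False, y4 = False, y5 = False, y6 = False, y7 = True

Branch on y1: take y1 = False.
  then y5 is forced to False.
Try y2 = False.
Try y3 = False.
  then y7 is forced to True.
  then y4 is forced to False.
y6 is now unconstrained; take y6 = False.
Every clause has at least one true literal under this assignment.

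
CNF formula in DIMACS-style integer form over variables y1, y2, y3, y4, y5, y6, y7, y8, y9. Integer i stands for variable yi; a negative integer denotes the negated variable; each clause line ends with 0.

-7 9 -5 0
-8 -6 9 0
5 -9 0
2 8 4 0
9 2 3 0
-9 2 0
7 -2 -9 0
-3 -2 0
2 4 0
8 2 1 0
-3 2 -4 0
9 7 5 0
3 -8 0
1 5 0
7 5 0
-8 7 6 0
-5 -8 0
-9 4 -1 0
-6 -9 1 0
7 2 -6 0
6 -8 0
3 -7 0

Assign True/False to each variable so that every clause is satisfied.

y1=F, y2=T, y3=F, y4=T, y5=T, y6=T, y7=F, y8=F, y9=F

Check each clause:
  1. {y9, ¬y7, ¬y5} — ¬y7 is true.
  2. {¬y6, ¬y8, y9} — ¬y8 is true.
  3. {y5, ¬y9} — y5 is true.
  4. {y2, y8, y4} — y2 is true.
  5. {y9, y3, y2} — y2 is true.
  6. {¬y9, y2} — y2 is true.
  7. {¬y2, y7, ¬y9} — ¬y9 is true.
  8. {¬y3, ¬y2} — ¬y3 is true.
  9. {y2, y4} — y2 is true.
  10. {y1, y2, y8} — y2 is true.
  11. {¬y3, y2, ¬y4} — y2 is true.
  12. {y7, y9, y5} — y5 is true.
  13. {y3, ¬y8} — ¬y8 is true.
  14. {y5, y1} — y5 is true.
  15. {y5, y7} — y5 is true.
  16. {y6, ¬y8, y7} — ¬y8 is true.
  17. {¬y5, ¬y8} — ¬y8 is true.
  18. {¬y1, y4, ¬y9} — y4 is true.
  19. {¬y9, ¬y6, y1} — ¬y9 is true.
  20. {y7, ¬y6, y2} — y2 is true.
  21. {¬y8, y6} — ¬y8 is true.
  22. {y3, ¬y7} — ¬y7 is true.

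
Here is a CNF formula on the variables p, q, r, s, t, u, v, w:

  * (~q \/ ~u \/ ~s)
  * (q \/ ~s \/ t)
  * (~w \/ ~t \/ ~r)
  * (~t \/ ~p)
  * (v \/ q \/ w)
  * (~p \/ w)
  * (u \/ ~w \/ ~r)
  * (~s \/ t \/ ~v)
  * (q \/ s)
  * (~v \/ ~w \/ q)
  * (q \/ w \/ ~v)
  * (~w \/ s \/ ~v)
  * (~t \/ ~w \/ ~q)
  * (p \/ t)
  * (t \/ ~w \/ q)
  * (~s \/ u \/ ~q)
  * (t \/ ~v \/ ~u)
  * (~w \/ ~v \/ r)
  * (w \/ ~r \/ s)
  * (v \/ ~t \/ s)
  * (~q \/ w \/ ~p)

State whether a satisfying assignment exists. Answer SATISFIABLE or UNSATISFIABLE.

Set p = True and propagate.
  then t is forced to False.
  then w is forced to True.
  then q is forced to True.
For the remaining variables, r = False, s = False, u = True, v = False works.
So p=T  q=T  r=F  s=F  t=F  u=T  v=F  w=T is a satisfying assignment.

SATISFIABLE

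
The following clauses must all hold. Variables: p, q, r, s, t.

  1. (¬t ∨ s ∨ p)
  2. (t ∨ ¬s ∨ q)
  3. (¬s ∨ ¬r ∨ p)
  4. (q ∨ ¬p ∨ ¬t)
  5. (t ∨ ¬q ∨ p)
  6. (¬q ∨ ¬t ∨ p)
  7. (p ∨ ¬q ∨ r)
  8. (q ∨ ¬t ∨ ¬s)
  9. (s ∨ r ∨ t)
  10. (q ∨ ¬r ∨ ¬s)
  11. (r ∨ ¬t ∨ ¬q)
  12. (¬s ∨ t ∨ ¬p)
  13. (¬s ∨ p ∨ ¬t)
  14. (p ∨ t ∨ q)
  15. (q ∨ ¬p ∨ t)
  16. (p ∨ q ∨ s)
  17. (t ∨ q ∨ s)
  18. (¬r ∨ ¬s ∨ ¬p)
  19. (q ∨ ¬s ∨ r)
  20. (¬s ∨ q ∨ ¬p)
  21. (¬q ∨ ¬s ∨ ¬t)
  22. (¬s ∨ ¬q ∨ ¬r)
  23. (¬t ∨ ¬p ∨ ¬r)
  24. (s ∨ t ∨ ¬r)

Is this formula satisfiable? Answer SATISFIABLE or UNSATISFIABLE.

q = True:
  t = True:
    propagation gives p=True, r=True; an empty clause results — contradiction.
  t = False:
    propagation gives p=True, s=False, r=True; an empty clause results — contradiction.
q = False:
  s = True:
    propagation gives t=True; an empty clause results — contradiction.
  s = False:
    propagation gives p=True, t=False; an empty clause results — contradiction.
Every branch closes, so no satisfying assignment exists.

UNSATISFIABLE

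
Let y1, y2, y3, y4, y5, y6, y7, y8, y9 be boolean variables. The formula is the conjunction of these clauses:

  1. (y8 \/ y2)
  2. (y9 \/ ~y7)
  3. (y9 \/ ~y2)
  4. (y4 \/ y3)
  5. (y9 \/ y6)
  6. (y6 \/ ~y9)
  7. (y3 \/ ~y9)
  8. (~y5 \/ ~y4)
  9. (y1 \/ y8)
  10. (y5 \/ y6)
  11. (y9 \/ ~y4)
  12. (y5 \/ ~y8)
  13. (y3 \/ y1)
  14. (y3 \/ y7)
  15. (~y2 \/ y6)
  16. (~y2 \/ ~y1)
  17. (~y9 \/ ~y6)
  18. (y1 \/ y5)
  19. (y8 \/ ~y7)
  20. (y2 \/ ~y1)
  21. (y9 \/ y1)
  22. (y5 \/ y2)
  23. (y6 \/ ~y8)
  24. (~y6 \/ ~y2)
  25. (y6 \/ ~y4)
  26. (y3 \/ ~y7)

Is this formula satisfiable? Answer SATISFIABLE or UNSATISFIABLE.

UNSATISFIABLE

y6 = True:
  propagation gives y9=False, y7=False, y2=False, y8=True; an empty clause results — contradiction.
y6 = False:
  propagation gives y9=True; an empty clause results — contradiction.
Every branch closes, so no satisfying assignment exists.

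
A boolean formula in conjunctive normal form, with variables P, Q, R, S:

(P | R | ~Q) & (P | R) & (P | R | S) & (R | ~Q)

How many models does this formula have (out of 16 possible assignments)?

10

Case analysis on R and P:
  R=1, P=1: remaining (Q,S) ∈ {(0,0); (0,1); (1,0); (1,1)} — 4.
  R=1, P=0: remaining (Q,S) ∈ {(0,0); (0,1); (1,0); (1,1)} — 4.
  R=0, P=1: remaining (Q,S) ∈ {(0,0); (0,1)} — 2.
  R=0, P=0: a clause becomes empty — 0.
Total: 4 + 4 + 2 + 0 = 10.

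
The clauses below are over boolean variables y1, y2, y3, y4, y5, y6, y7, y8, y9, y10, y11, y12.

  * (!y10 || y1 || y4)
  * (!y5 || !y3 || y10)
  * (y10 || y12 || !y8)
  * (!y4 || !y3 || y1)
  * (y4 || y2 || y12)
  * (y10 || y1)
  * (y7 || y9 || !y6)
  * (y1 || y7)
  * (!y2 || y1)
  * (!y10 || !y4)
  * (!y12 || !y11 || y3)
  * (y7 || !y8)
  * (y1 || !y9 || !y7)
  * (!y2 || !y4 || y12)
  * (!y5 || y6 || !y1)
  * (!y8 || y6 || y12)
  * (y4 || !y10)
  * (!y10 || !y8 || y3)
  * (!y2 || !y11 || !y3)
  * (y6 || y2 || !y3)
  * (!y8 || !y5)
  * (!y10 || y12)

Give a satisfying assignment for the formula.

y5 occurs only negated in the remaining clauses — set y5 = False.
Pure literal: y8 appears only negated; assign y8 = False.
Try y1 = True.
Try y2 = False.
For the remaining variables, y3 = False, y4 = True, y6 = False, y7 = True, y9 = False, y10 = False, y11 = False, y12 = False works.
Every clause has at least one true literal under this assignment.

y1=T  y2=F  y3=F  y4=T  y5=F  y6=F  y7=T  y8=F  y9=F  y10=F  y11=F  y12=F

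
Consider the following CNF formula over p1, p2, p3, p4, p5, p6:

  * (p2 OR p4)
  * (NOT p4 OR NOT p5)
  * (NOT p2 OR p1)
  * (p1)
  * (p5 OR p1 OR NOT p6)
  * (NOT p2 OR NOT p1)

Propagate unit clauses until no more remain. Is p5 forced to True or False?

False

(p1) stands alone — p1 = True.
From (NOT p2 OR NOT p1) and p1 = True: p2 = False.
In (p2 OR p4), p2 is now false; p4 must hold, so p4 = True.
In (NOT p5 OR NOT p4), NOT p4 is now false; NOT p5 must hold, so p5 = False.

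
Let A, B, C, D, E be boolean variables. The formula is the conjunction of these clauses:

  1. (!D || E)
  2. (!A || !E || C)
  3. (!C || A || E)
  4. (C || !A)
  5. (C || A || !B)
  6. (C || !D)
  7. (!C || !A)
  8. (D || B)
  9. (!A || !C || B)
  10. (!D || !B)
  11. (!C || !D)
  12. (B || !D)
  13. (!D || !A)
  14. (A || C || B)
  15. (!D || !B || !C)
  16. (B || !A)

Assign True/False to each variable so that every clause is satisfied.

A=F, B=T, C=T, D=F, E=T

Check each clause:
  1. (!D || E) — !D is true.
  2. (C || !A || !E) — C is true.
  3. (E || !C || A) — E is true.
  4. (C || !A) — C is true.
  5. (!B || C || A) — C is true.
  6. (C || !D) — C is true.
  7. (!A || !C) — !A is true.
  8. (D || B) — B is true.
  9. (B || !C || !A) — B is true.
  10. (!B || !D) — !D is true.
  11. (!D || !C) — !D is true.
  12. (!D || B) — B is true.
  13. (!D || !A) — !D is true.
  14. (C || A || B) — B is true.
  15. (!C || !D || !B) — !D is true.
  16. (!A || B) — B is true.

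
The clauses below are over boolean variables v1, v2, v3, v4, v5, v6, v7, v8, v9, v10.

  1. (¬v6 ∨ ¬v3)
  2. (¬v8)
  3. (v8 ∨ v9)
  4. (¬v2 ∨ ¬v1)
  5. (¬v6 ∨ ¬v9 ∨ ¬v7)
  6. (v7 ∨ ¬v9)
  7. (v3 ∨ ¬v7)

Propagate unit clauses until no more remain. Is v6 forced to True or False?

Unit clause (¬v8) sets v8 = False.
In (v8 ∨ v9), v8 is now false; v9 must hold, so v9 = True.
(v7 ∨ ¬v9) with v9 = True leaves only v7, so v7 = True.
In (¬v6 ∨ ¬v9 ∨ ¬v7), ¬v7, ¬v9 are now false; ¬v6 must hold, so v6 = False.

False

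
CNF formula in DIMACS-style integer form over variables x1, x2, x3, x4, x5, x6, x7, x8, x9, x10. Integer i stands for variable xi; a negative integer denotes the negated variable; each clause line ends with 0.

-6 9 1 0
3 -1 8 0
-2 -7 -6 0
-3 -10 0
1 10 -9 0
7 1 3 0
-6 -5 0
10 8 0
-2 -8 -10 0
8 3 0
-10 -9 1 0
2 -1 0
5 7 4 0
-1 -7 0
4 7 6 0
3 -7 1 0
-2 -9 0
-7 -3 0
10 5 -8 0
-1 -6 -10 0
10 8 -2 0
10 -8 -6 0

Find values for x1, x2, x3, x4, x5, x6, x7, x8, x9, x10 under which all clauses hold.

x1=F, x2=T, x3=T, x4=T, x5=T, x6=F, x7=F, x8=T, x9=F, x10=F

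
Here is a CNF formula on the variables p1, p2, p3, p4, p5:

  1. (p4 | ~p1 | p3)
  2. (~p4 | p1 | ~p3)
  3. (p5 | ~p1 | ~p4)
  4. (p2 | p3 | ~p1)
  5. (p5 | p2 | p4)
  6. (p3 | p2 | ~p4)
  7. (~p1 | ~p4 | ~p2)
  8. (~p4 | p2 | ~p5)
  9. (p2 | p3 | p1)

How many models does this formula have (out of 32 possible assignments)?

Split on p4, then p1.
  p4=1, p1=1: a clause becomes empty — 0.
  p4=1, p1=0: remaining (p2,p3,p5) ∈ {(1,0,0); (1,0,1)} — 2.
  p4=0, p1=1: remaining (p2,p3,p5) ∈ {(0,1,1); (1,1,0); (1,1,1)} — 3.
  p4=0, p1=0: 5 of the 8 assignments to (p2,p3,p5) work.
Total: 0 + 2 + 3 + 5 = 10.

10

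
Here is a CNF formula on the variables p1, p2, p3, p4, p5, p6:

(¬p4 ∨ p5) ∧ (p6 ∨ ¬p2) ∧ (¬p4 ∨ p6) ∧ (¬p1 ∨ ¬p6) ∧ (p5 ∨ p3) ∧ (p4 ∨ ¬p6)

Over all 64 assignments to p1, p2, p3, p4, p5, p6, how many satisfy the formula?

Split on p6, then p4.
  p6=T, p4=T: remaining (p1,p2,p3,p5) ∈ {(F,F,F,T); (F,F,T,T); (F,T,F,T); (F,T,T,T)} — 4.
  p6=T, p4=F: a clause becomes empty — 0.
  p6=F, p4=T: a clause becomes empty — 0.
  p6=F, p4=F: p1 free; 3 ways for (p2,p3,p5) × 2^1 = 6.
Total: 4 + 0 + 0 + 6 = 10.

10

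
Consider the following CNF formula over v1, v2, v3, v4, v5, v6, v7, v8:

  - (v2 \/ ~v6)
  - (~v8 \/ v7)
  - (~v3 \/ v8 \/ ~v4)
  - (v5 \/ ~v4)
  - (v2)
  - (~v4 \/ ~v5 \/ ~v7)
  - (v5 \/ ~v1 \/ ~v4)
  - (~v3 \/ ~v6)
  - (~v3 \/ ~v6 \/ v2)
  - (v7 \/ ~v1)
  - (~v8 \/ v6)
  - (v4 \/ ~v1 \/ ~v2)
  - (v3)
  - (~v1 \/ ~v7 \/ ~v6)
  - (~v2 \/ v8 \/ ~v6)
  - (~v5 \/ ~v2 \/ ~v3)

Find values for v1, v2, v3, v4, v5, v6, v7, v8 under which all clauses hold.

v1=False, v2=True, v3=True, v4=False, v5=False, v6=False, v7=True, v8=False

Check each clause:
  1. (v2 \/ ~v6) — v2 is true.
  2. (v7 \/ ~v8) — ~v8 is true.
  3. (v8 \/ ~v4 \/ ~v3) — ~v4 is true.
  4. (~v4 \/ v5) — ~v4 is true.
  5. (v2) — v2 is true.
  6. (~v4 \/ ~v7 \/ ~v5) — ~v5 is true.
  7. (~v1 \/ ~v4 \/ v5) — ~v4 is true.
  8. (~v6 \/ ~v3) — ~v6 is true.
  9. (~v3 \/ ~v6 \/ v2) — v2 is true.
  10. (~v1 \/ v7) — ~v1 is true.
  11. (v6 \/ ~v8) — ~v8 is true.
  12. (~v2 \/ v4 \/ ~v1) — ~v1 is true.
  13. (v3) — v3 is true.
  14. (~v7 \/ ~v6 \/ ~v1) — ~v6 is true.
  15. (v8 \/ ~v2 \/ ~v6) — ~v6 is true.
  16. (~v3 \/ ~v2 \/ ~v5) — ~v5 is true.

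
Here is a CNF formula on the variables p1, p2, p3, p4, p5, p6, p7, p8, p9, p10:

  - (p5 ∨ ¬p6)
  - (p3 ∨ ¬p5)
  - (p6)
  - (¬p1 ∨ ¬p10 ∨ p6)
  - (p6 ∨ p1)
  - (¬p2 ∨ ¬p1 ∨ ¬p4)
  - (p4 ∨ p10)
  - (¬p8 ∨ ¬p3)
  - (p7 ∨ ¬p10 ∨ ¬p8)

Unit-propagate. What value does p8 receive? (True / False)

False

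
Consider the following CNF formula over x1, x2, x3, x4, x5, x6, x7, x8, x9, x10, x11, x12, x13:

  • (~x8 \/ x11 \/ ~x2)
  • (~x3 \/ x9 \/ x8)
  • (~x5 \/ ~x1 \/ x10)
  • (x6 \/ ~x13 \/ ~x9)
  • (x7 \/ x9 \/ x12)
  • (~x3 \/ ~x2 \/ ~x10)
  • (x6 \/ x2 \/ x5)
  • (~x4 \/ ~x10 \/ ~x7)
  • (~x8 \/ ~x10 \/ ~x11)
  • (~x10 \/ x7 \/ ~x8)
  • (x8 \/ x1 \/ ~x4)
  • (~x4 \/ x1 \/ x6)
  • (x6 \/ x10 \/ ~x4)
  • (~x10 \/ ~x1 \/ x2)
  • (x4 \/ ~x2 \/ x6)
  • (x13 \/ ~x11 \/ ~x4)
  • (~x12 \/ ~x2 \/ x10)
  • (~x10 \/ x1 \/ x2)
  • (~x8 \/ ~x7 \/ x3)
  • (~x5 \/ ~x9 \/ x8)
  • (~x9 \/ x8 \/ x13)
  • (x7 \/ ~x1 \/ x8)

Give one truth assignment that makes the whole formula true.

x1=True, x2=True, x3=True, x4=True, x5=False, x6=True, x7=False, x8=True, x9=True, x10=False, x11=True, x12=False, x13=True

Pure literal: x6 appears only positively; assign x6 = True.
Set x1 = True and propagate.
Try x2 = True.
Branch on x3: take x3 = True.
  then x10 is forced to False.
  then x5 is forced to False.
  then x12 is forced to False.
The remaining clauses are satisfied by x4 = True, x7 = False, x8 = True, x9 = True, x11 = True, x13 = True.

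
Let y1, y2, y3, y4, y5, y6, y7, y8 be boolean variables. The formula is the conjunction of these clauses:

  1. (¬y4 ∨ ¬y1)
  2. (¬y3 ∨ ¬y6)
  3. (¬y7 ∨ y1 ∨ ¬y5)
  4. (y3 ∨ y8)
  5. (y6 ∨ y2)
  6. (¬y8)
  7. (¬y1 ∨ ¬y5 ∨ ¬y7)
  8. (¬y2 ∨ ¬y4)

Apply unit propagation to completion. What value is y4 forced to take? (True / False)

False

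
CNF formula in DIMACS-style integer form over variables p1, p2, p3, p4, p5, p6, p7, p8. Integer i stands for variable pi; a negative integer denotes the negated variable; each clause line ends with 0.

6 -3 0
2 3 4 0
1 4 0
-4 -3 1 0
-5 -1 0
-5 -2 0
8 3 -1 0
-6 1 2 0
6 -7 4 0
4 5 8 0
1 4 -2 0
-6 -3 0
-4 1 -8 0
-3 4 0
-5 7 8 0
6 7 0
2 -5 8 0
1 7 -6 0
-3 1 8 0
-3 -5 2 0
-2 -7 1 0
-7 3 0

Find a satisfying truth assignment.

p1 = T  p2 = T  p3 = F  p4 = T  p5 = F  p6 = T  p7 = F  p8 = T

Try p1 = True.
  then p5 is forced to False.
Set p2 = True and propagate.
The remaining clauses are satisfied by p3 = False, p4 = True, p6 = True, p7 = False, p8 = True.
Every clause has at least one true literal under this assignment.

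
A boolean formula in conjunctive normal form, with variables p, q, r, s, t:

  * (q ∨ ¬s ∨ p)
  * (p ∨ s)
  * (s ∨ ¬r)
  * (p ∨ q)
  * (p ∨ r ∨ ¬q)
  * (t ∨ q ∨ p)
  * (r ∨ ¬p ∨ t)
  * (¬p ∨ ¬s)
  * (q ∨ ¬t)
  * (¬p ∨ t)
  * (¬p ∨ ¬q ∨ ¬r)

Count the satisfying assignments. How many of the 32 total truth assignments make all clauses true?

The models are:
  p=F q=T r=T s=T t=F
  p=F q=T r=T s=T t=T
  p=T q=T r=F s=F t=T
Count: 3.

3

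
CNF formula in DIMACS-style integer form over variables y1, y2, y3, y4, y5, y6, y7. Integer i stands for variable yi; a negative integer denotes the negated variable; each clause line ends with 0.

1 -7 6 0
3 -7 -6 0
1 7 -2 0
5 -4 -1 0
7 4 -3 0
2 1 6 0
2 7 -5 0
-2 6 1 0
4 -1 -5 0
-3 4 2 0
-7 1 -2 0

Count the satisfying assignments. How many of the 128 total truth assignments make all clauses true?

23

Split on y1, then y2.
  y1=1, y2=1: 12 of the 32 assignments to (y3,y4,y5,y6,y7) work.
  y1=1, y2=0: 6 of the 32 assignments to (y3,y4,y5,y6,y7) work.
  y1=0, y2=1: a clause becomes empty — 0.
  y1=0, y2=0: 5 of the 32 assignments to (y3,y4,y5,y6,y7) work.
Total: 12 + 6 + 0 + 5 = 23.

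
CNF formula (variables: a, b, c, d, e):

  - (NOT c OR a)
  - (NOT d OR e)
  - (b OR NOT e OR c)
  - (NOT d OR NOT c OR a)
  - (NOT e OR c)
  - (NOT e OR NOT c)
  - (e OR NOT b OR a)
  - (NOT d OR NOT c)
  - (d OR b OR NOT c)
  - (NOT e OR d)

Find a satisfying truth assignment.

a=T, b=F, c=F, d=F, e=F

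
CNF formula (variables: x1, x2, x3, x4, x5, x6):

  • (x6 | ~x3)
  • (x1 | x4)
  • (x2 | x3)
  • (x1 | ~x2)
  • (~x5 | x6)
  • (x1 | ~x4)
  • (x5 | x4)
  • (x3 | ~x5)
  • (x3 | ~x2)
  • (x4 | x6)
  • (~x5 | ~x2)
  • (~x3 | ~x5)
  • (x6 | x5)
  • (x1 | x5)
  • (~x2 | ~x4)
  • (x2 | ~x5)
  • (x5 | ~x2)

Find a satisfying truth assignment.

x1=True  x2=False  x3=True  x4=True  x5=False  x6=True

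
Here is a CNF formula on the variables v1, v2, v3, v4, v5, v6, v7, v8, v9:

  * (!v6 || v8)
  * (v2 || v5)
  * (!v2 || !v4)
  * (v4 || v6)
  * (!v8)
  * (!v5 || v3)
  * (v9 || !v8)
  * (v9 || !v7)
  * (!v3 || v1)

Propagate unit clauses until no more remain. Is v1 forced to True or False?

(!v8) stands alone — v8 = False.
From (!v6 || v8) and v8 = False: v6 = False.
(v6 || v4): since v6 = False, the clause reduces to (v4). v4 = True.
(!v4 || !v2) with v4 = True leaves only !v2, so v2 = False.
In (v5 || v2), v2 is now false; v5 must hold, so v5 = True.
(!v5 || v3) with v5 = True leaves only v3, so v3 = True.
From (!v3 || v1) and v3 = True: v1 = True.

True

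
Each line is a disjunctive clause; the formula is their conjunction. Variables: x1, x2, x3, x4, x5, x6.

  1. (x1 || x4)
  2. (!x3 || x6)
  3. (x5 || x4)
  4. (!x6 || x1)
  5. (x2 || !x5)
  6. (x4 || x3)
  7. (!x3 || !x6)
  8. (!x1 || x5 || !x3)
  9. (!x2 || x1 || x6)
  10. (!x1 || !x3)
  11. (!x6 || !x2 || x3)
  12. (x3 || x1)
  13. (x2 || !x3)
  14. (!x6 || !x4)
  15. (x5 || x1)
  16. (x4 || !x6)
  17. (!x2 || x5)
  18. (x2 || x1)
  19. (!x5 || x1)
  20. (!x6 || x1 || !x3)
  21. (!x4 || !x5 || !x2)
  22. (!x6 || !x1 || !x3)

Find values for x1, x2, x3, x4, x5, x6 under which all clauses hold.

x1=1, x2=0, x3=0, x4=1, x5=0, x6=0

Try x1 = True.
  then x3 is forced to False.
  then x4 is forced to True.
  then x6 is forced to False.
Branch on x2: take x2 = False.
  then x5 is forced to False.
Every clause has at least one true literal under this assignment.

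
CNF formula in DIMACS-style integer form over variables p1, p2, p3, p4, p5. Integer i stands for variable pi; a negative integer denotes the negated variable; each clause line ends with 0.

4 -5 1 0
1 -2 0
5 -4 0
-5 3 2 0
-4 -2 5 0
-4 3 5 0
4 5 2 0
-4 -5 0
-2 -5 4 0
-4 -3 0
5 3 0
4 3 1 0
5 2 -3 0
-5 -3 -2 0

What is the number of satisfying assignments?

2

The models are:
  p1=T p2=F p3=T p4=F p5=T
  p1=T p2=T p3=T p4=F p5=F
That's 2 in total.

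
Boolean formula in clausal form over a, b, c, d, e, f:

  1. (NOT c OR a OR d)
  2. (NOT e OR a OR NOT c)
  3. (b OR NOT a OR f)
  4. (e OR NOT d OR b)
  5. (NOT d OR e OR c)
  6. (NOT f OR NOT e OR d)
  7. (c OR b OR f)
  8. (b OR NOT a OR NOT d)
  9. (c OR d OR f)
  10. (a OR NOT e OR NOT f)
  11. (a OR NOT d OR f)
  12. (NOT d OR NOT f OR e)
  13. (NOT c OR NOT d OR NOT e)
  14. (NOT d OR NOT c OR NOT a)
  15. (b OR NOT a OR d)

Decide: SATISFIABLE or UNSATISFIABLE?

Pure literal: b appears only positively; assign b = True.
Set a = False and propagate.
Set c = False and propagate.
Set d = False and propagate.
  then f is forced to True.
  then e is forced to False.
So a = 0, b = 1, c = 0, d = 0, e = 0, f = 1 is a satisfying assignment.

SATISFIABLE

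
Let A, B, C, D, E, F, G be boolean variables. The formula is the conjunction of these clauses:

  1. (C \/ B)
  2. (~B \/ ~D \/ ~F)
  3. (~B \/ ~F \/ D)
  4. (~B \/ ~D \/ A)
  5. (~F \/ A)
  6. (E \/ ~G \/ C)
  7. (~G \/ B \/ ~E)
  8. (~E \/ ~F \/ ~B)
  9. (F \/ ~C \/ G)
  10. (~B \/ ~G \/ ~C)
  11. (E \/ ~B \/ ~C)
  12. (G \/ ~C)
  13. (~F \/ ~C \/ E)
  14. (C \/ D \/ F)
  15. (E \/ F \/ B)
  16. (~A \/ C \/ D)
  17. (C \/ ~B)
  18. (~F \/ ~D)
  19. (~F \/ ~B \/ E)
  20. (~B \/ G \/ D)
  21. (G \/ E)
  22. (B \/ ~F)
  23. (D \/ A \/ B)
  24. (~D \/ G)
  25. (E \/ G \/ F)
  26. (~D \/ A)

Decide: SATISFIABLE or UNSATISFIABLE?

UNSATISFIABLE

B = True:
  propagation gives C=True, G=False; an empty clause results — contradiction.
B = False:
  propagation gives C=True, G=True, E=False, F=False; an empty clause results — contradiction.
Every branch closes, so no satisfying assignment exists.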